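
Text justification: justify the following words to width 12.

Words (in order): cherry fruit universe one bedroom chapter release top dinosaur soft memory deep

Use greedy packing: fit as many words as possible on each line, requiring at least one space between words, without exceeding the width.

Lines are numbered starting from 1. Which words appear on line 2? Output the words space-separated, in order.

Answer: universe one

Derivation:
Line 1: ['cherry', 'fruit'] (min_width=12, slack=0)
Line 2: ['universe', 'one'] (min_width=12, slack=0)
Line 3: ['bedroom'] (min_width=7, slack=5)
Line 4: ['chapter'] (min_width=7, slack=5)
Line 5: ['release', 'top'] (min_width=11, slack=1)
Line 6: ['dinosaur'] (min_width=8, slack=4)
Line 7: ['soft', 'memory'] (min_width=11, slack=1)
Line 8: ['deep'] (min_width=4, slack=8)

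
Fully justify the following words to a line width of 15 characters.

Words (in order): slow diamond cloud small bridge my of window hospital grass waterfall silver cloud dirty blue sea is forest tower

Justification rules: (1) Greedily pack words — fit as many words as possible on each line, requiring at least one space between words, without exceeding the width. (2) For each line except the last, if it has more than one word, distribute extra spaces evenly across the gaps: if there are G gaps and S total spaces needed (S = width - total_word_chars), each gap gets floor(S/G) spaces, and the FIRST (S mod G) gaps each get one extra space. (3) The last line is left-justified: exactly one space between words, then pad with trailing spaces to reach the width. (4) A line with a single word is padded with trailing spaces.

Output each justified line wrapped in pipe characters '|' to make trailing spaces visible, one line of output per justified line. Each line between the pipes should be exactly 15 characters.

Answer: |slow    diamond|
|cloud     small|
|bridge   my  of|
|window hospital|
|grass waterfall|
|silver    cloud|
|dirty  blue sea|
|is forest tower|

Derivation:
Line 1: ['slow', 'diamond'] (min_width=12, slack=3)
Line 2: ['cloud', 'small'] (min_width=11, slack=4)
Line 3: ['bridge', 'my', 'of'] (min_width=12, slack=3)
Line 4: ['window', 'hospital'] (min_width=15, slack=0)
Line 5: ['grass', 'waterfall'] (min_width=15, slack=0)
Line 6: ['silver', 'cloud'] (min_width=12, slack=3)
Line 7: ['dirty', 'blue', 'sea'] (min_width=14, slack=1)
Line 8: ['is', 'forest', 'tower'] (min_width=15, slack=0)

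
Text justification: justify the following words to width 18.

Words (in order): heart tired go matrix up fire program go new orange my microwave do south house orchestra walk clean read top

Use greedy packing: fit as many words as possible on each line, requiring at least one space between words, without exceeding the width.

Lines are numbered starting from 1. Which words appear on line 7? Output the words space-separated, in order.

Line 1: ['heart', 'tired', 'go'] (min_width=14, slack=4)
Line 2: ['matrix', 'up', 'fire'] (min_width=14, slack=4)
Line 3: ['program', 'go', 'new'] (min_width=14, slack=4)
Line 4: ['orange', 'my'] (min_width=9, slack=9)
Line 5: ['microwave', 'do', 'south'] (min_width=18, slack=0)
Line 6: ['house', 'orchestra'] (min_width=15, slack=3)
Line 7: ['walk', 'clean', 'read'] (min_width=15, slack=3)
Line 8: ['top'] (min_width=3, slack=15)

Answer: walk clean read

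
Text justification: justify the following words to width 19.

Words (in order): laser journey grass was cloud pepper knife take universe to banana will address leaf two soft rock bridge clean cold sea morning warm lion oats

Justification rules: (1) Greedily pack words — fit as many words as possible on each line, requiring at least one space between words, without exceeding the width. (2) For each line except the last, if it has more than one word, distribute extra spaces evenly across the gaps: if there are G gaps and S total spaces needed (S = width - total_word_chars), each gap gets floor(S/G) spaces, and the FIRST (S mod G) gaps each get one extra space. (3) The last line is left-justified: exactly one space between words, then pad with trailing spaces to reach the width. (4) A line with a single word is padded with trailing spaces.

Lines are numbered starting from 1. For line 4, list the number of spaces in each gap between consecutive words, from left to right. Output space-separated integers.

Answer: 4 3

Derivation:
Line 1: ['laser', 'journey', 'grass'] (min_width=19, slack=0)
Line 2: ['was', 'cloud', 'pepper'] (min_width=16, slack=3)
Line 3: ['knife', 'take', 'universe'] (min_width=19, slack=0)
Line 4: ['to', 'banana', 'will'] (min_width=14, slack=5)
Line 5: ['address', 'leaf', 'two'] (min_width=16, slack=3)
Line 6: ['soft', 'rock', 'bridge'] (min_width=16, slack=3)
Line 7: ['clean', 'cold', 'sea'] (min_width=14, slack=5)
Line 8: ['morning', 'warm', 'lion'] (min_width=17, slack=2)
Line 9: ['oats'] (min_width=4, slack=15)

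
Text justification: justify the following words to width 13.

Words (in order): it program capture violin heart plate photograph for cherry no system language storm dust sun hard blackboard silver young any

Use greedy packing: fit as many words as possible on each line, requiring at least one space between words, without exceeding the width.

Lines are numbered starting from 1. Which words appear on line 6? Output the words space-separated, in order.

Answer: for cherry no

Derivation:
Line 1: ['it', 'program'] (min_width=10, slack=3)
Line 2: ['capture'] (min_width=7, slack=6)
Line 3: ['violin', 'heart'] (min_width=12, slack=1)
Line 4: ['plate'] (min_width=5, slack=8)
Line 5: ['photograph'] (min_width=10, slack=3)
Line 6: ['for', 'cherry', 'no'] (min_width=13, slack=0)
Line 7: ['system'] (min_width=6, slack=7)
Line 8: ['language'] (min_width=8, slack=5)
Line 9: ['storm', 'dust'] (min_width=10, slack=3)
Line 10: ['sun', 'hard'] (min_width=8, slack=5)
Line 11: ['blackboard'] (min_width=10, slack=3)
Line 12: ['silver', 'young'] (min_width=12, slack=1)
Line 13: ['any'] (min_width=3, slack=10)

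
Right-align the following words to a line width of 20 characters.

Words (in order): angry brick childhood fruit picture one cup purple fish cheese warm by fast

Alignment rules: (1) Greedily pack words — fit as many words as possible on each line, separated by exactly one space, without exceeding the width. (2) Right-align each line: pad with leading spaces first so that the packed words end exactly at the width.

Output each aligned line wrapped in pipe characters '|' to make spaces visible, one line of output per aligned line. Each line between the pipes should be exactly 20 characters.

Answer: |         angry brick|
|     childhood fruit|
|     picture one cup|
|  purple fish cheese|
|        warm by fast|

Derivation:
Line 1: ['angry', 'brick'] (min_width=11, slack=9)
Line 2: ['childhood', 'fruit'] (min_width=15, slack=5)
Line 3: ['picture', 'one', 'cup'] (min_width=15, slack=5)
Line 4: ['purple', 'fish', 'cheese'] (min_width=18, slack=2)
Line 5: ['warm', 'by', 'fast'] (min_width=12, slack=8)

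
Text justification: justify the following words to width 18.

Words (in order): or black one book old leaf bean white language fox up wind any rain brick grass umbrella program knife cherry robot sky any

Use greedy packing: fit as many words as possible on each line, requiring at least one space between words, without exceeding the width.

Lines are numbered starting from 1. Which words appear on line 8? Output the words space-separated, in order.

Answer: sky any

Derivation:
Line 1: ['or', 'black', 'one', 'book'] (min_width=17, slack=1)
Line 2: ['old', 'leaf', 'bean'] (min_width=13, slack=5)
Line 3: ['white', 'language', 'fox'] (min_width=18, slack=0)
Line 4: ['up', 'wind', 'any', 'rain'] (min_width=16, slack=2)
Line 5: ['brick', 'grass'] (min_width=11, slack=7)
Line 6: ['umbrella', 'program'] (min_width=16, slack=2)
Line 7: ['knife', 'cherry', 'robot'] (min_width=18, slack=0)
Line 8: ['sky', 'any'] (min_width=7, slack=11)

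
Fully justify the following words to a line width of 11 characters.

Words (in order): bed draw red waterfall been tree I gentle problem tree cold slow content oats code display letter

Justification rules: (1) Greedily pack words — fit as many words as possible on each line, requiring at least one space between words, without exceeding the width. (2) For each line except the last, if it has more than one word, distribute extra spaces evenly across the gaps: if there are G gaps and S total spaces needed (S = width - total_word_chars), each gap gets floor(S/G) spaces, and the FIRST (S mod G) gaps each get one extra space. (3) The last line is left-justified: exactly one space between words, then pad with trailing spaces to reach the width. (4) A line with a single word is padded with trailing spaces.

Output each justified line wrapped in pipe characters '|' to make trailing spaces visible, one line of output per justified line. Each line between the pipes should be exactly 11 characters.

Answer: |bed    draw|
|red        |
|waterfall  |
|been tree I|
|gentle     |
|problem    |
|tree   cold|
|slow       |
|content    |
|oats   code|
|display    |
|letter     |

Derivation:
Line 1: ['bed', 'draw'] (min_width=8, slack=3)
Line 2: ['red'] (min_width=3, slack=8)
Line 3: ['waterfall'] (min_width=9, slack=2)
Line 4: ['been', 'tree', 'I'] (min_width=11, slack=0)
Line 5: ['gentle'] (min_width=6, slack=5)
Line 6: ['problem'] (min_width=7, slack=4)
Line 7: ['tree', 'cold'] (min_width=9, slack=2)
Line 8: ['slow'] (min_width=4, slack=7)
Line 9: ['content'] (min_width=7, slack=4)
Line 10: ['oats', 'code'] (min_width=9, slack=2)
Line 11: ['display'] (min_width=7, slack=4)
Line 12: ['letter'] (min_width=6, slack=5)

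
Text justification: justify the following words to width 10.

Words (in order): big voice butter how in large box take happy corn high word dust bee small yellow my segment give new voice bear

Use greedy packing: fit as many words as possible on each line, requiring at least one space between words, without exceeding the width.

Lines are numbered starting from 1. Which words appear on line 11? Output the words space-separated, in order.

Answer: give new

Derivation:
Line 1: ['big', 'voice'] (min_width=9, slack=1)
Line 2: ['butter', 'how'] (min_width=10, slack=0)
Line 3: ['in', 'large'] (min_width=8, slack=2)
Line 4: ['box', 'take'] (min_width=8, slack=2)
Line 5: ['happy', 'corn'] (min_width=10, slack=0)
Line 6: ['high', 'word'] (min_width=9, slack=1)
Line 7: ['dust', 'bee'] (min_width=8, slack=2)
Line 8: ['small'] (min_width=5, slack=5)
Line 9: ['yellow', 'my'] (min_width=9, slack=1)
Line 10: ['segment'] (min_width=7, slack=3)
Line 11: ['give', 'new'] (min_width=8, slack=2)
Line 12: ['voice', 'bear'] (min_width=10, slack=0)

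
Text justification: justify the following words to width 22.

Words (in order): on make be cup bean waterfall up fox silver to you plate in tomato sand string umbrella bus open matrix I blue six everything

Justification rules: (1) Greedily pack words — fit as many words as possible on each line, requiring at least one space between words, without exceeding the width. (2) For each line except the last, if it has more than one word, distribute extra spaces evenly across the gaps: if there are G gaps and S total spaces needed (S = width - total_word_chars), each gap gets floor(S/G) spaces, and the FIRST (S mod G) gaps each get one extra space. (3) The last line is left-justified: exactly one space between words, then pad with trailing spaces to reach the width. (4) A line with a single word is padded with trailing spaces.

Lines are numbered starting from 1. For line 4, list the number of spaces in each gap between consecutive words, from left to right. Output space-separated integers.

Line 1: ['on', 'make', 'be', 'cup', 'bean'] (min_width=19, slack=3)
Line 2: ['waterfall', 'up', 'fox'] (min_width=16, slack=6)
Line 3: ['silver', 'to', 'you', 'plate', 'in'] (min_width=22, slack=0)
Line 4: ['tomato', 'sand', 'string'] (min_width=18, slack=4)
Line 5: ['umbrella', 'bus', 'open'] (min_width=17, slack=5)
Line 6: ['matrix', 'I', 'blue', 'six'] (min_width=17, slack=5)
Line 7: ['everything'] (min_width=10, slack=12)

Answer: 3 3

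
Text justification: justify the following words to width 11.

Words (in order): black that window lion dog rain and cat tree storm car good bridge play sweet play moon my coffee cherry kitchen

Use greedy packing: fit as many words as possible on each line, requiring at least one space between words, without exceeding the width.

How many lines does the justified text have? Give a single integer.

Answer: 12

Derivation:
Line 1: ['black', 'that'] (min_width=10, slack=1)
Line 2: ['window', 'lion'] (min_width=11, slack=0)
Line 3: ['dog', 'rain'] (min_width=8, slack=3)
Line 4: ['and', 'cat'] (min_width=7, slack=4)
Line 5: ['tree', 'storm'] (min_width=10, slack=1)
Line 6: ['car', 'good'] (min_width=8, slack=3)
Line 7: ['bridge', 'play'] (min_width=11, slack=0)
Line 8: ['sweet', 'play'] (min_width=10, slack=1)
Line 9: ['moon', 'my'] (min_width=7, slack=4)
Line 10: ['coffee'] (min_width=6, slack=5)
Line 11: ['cherry'] (min_width=6, slack=5)
Line 12: ['kitchen'] (min_width=7, slack=4)
Total lines: 12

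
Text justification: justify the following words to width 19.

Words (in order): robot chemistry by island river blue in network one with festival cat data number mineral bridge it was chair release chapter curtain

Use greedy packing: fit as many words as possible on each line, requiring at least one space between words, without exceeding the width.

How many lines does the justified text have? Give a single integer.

Answer: 8

Derivation:
Line 1: ['robot', 'chemistry', 'by'] (min_width=18, slack=1)
Line 2: ['island', 'river', 'blue'] (min_width=17, slack=2)
Line 3: ['in', 'network', 'one', 'with'] (min_width=19, slack=0)
Line 4: ['festival', 'cat', 'data'] (min_width=17, slack=2)
Line 5: ['number', 'mineral'] (min_width=14, slack=5)
Line 6: ['bridge', 'it', 'was', 'chair'] (min_width=19, slack=0)
Line 7: ['release', 'chapter'] (min_width=15, slack=4)
Line 8: ['curtain'] (min_width=7, slack=12)
Total lines: 8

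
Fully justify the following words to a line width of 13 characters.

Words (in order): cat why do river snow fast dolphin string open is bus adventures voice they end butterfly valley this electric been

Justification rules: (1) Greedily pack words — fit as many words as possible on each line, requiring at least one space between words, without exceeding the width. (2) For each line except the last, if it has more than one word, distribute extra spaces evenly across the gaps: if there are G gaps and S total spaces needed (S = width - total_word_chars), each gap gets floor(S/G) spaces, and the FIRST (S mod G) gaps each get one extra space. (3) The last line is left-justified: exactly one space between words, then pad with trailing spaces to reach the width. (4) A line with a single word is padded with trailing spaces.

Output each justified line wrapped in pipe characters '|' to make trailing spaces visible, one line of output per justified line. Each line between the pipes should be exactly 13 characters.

Line 1: ['cat', 'why', 'do'] (min_width=10, slack=3)
Line 2: ['river', 'snow'] (min_width=10, slack=3)
Line 3: ['fast', 'dolphin'] (min_width=12, slack=1)
Line 4: ['string', 'open'] (min_width=11, slack=2)
Line 5: ['is', 'bus'] (min_width=6, slack=7)
Line 6: ['adventures'] (min_width=10, slack=3)
Line 7: ['voice', 'they'] (min_width=10, slack=3)
Line 8: ['end', 'butterfly'] (min_width=13, slack=0)
Line 9: ['valley', 'this'] (min_width=11, slack=2)
Line 10: ['electric', 'been'] (min_width=13, slack=0)

Answer: |cat   why  do|
|river    snow|
|fast  dolphin|
|string   open|
|is        bus|
|adventures   |
|voice    they|
|end butterfly|
|valley   this|
|electric been|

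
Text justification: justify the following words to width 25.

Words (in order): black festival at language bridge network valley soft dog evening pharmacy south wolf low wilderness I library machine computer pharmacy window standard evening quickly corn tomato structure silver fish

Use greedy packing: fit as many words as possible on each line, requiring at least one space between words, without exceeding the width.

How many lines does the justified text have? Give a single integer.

Line 1: ['black', 'festival', 'at'] (min_width=17, slack=8)
Line 2: ['language', 'bridge', 'network'] (min_width=23, slack=2)
Line 3: ['valley', 'soft', 'dog', 'evening'] (min_width=23, slack=2)
Line 4: ['pharmacy', 'south', 'wolf', 'low'] (min_width=23, slack=2)
Line 5: ['wilderness', 'I', 'library'] (min_width=20, slack=5)
Line 6: ['machine', 'computer', 'pharmacy'] (min_width=25, slack=0)
Line 7: ['window', 'standard', 'evening'] (min_width=23, slack=2)
Line 8: ['quickly', 'corn', 'tomato'] (min_width=19, slack=6)
Line 9: ['structure', 'silver', 'fish'] (min_width=21, slack=4)
Total lines: 9

Answer: 9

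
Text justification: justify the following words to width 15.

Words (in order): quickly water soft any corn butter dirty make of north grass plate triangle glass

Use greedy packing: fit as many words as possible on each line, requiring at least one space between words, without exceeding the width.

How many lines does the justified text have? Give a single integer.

Answer: 6

Derivation:
Line 1: ['quickly', 'water'] (min_width=13, slack=2)
Line 2: ['soft', 'any', 'corn'] (min_width=13, slack=2)
Line 3: ['butter', 'dirty'] (min_width=12, slack=3)
Line 4: ['make', 'of', 'north'] (min_width=13, slack=2)
Line 5: ['grass', 'plate'] (min_width=11, slack=4)
Line 6: ['triangle', 'glass'] (min_width=14, slack=1)
Total lines: 6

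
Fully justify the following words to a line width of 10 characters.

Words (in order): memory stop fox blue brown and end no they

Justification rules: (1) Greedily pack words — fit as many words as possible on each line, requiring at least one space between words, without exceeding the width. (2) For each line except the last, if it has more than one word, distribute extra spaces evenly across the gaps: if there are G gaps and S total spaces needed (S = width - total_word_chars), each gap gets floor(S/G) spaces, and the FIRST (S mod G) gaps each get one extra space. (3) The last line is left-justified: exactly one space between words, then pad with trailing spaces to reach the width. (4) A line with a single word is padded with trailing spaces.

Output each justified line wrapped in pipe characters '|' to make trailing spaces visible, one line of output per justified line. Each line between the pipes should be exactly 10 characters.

Line 1: ['memory'] (min_width=6, slack=4)
Line 2: ['stop', 'fox'] (min_width=8, slack=2)
Line 3: ['blue', 'brown'] (min_width=10, slack=0)
Line 4: ['and', 'end', 'no'] (min_width=10, slack=0)
Line 5: ['they'] (min_width=4, slack=6)

Answer: |memory    |
|stop   fox|
|blue brown|
|and end no|
|they      |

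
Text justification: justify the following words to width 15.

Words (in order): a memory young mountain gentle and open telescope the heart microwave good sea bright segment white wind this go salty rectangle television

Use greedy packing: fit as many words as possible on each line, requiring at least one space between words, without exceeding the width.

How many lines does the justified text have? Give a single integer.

Line 1: ['a', 'memory', 'young'] (min_width=14, slack=1)
Line 2: ['mountain', 'gentle'] (min_width=15, slack=0)
Line 3: ['and', 'open'] (min_width=8, slack=7)
Line 4: ['telescope', 'the'] (min_width=13, slack=2)
Line 5: ['heart', 'microwave'] (min_width=15, slack=0)
Line 6: ['good', 'sea', 'bright'] (min_width=15, slack=0)
Line 7: ['segment', 'white'] (min_width=13, slack=2)
Line 8: ['wind', 'this', 'go'] (min_width=12, slack=3)
Line 9: ['salty', 'rectangle'] (min_width=15, slack=0)
Line 10: ['television'] (min_width=10, slack=5)
Total lines: 10

Answer: 10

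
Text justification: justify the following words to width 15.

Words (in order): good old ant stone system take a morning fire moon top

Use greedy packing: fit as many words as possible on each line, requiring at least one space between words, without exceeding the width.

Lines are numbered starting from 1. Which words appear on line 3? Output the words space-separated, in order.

Answer: take a morning

Derivation:
Line 1: ['good', 'old', 'ant'] (min_width=12, slack=3)
Line 2: ['stone', 'system'] (min_width=12, slack=3)
Line 3: ['take', 'a', 'morning'] (min_width=14, slack=1)
Line 4: ['fire', 'moon', 'top'] (min_width=13, slack=2)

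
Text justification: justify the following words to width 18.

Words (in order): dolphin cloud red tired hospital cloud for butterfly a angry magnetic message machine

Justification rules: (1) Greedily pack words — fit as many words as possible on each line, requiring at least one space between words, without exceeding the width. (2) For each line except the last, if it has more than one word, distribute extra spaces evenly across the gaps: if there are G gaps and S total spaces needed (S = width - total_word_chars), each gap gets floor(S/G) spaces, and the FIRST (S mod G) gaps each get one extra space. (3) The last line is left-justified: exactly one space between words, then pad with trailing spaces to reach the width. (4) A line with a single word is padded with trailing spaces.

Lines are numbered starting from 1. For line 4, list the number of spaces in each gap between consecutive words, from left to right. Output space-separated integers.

Answer: 2 1

Derivation:
Line 1: ['dolphin', 'cloud', 'red'] (min_width=17, slack=1)
Line 2: ['tired', 'hospital'] (min_width=14, slack=4)
Line 3: ['cloud', 'for'] (min_width=9, slack=9)
Line 4: ['butterfly', 'a', 'angry'] (min_width=17, slack=1)
Line 5: ['magnetic', 'message'] (min_width=16, slack=2)
Line 6: ['machine'] (min_width=7, slack=11)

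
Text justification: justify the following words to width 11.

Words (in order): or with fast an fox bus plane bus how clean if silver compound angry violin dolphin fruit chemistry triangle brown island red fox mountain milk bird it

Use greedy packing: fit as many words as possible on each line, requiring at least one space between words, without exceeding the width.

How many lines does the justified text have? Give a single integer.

Answer: 19

Derivation:
Line 1: ['or', 'with'] (min_width=7, slack=4)
Line 2: ['fast', 'an', 'fox'] (min_width=11, slack=0)
Line 3: ['bus', 'plane'] (min_width=9, slack=2)
Line 4: ['bus', 'how'] (min_width=7, slack=4)
Line 5: ['clean', 'if'] (min_width=8, slack=3)
Line 6: ['silver'] (min_width=6, slack=5)
Line 7: ['compound'] (min_width=8, slack=3)
Line 8: ['angry'] (min_width=5, slack=6)
Line 9: ['violin'] (min_width=6, slack=5)
Line 10: ['dolphin'] (min_width=7, slack=4)
Line 11: ['fruit'] (min_width=5, slack=6)
Line 12: ['chemistry'] (min_width=9, slack=2)
Line 13: ['triangle'] (min_width=8, slack=3)
Line 14: ['brown'] (min_width=5, slack=6)
Line 15: ['island', 'red'] (min_width=10, slack=1)
Line 16: ['fox'] (min_width=3, slack=8)
Line 17: ['mountain'] (min_width=8, slack=3)
Line 18: ['milk', 'bird'] (min_width=9, slack=2)
Line 19: ['it'] (min_width=2, slack=9)
Total lines: 19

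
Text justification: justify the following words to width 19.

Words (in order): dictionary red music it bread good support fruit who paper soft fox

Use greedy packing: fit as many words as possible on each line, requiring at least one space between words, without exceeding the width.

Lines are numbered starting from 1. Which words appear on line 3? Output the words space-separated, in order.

Answer: support fruit who

Derivation:
Line 1: ['dictionary', 'red'] (min_width=14, slack=5)
Line 2: ['music', 'it', 'bread', 'good'] (min_width=19, slack=0)
Line 3: ['support', 'fruit', 'who'] (min_width=17, slack=2)
Line 4: ['paper', 'soft', 'fox'] (min_width=14, slack=5)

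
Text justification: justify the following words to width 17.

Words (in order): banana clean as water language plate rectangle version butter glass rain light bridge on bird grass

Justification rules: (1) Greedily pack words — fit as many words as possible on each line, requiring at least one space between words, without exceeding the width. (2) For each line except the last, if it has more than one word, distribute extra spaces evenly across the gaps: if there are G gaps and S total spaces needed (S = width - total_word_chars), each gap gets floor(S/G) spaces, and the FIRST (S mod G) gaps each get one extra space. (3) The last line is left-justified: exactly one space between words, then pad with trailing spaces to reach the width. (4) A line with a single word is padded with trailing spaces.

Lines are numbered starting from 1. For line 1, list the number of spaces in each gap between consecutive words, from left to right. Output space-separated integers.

Line 1: ['banana', 'clean', 'as'] (min_width=15, slack=2)
Line 2: ['water', 'language'] (min_width=14, slack=3)
Line 3: ['plate', 'rectangle'] (min_width=15, slack=2)
Line 4: ['version', 'butter'] (min_width=14, slack=3)
Line 5: ['glass', 'rain', 'light'] (min_width=16, slack=1)
Line 6: ['bridge', 'on', 'bird'] (min_width=14, slack=3)
Line 7: ['grass'] (min_width=5, slack=12)

Answer: 2 2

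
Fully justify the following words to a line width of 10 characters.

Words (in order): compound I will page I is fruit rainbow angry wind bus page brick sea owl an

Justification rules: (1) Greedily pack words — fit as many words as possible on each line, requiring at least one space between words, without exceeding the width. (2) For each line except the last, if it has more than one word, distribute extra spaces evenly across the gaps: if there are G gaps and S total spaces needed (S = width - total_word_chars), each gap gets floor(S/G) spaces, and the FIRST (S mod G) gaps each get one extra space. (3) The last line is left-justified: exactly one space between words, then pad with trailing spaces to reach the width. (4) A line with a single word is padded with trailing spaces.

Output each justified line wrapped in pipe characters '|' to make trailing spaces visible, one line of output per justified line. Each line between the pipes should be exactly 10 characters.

Answer: |compound I|
|will  page|
|I is fruit|
|rainbow   |
|angry wind|
|bus   page|
|brick  sea|
|owl an    |

Derivation:
Line 1: ['compound', 'I'] (min_width=10, slack=0)
Line 2: ['will', 'page'] (min_width=9, slack=1)
Line 3: ['I', 'is', 'fruit'] (min_width=10, slack=0)
Line 4: ['rainbow'] (min_width=7, slack=3)
Line 5: ['angry', 'wind'] (min_width=10, slack=0)
Line 6: ['bus', 'page'] (min_width=8, slack=2)
Line 7: ['brick', 'sea'] (min_width=9, slack=1)
Line 8: ['owl', 'an'] (min_width=6, slack=4)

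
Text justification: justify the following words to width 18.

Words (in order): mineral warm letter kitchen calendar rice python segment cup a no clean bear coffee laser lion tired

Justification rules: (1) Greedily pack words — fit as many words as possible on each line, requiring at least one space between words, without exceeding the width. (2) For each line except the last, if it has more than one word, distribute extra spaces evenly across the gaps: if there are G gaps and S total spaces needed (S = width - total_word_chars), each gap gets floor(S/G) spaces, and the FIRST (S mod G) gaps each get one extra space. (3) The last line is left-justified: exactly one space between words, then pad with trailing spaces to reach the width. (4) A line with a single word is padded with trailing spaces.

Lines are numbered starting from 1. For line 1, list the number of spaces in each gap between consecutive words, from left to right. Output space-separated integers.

Answer: 7

Derivation:
Line 1: ['mineral', 'warm'] (min_width=12, slack=6)
Line 2: ['letter', 'kitchen'] (min_width=14, slack=4)
Line 3: ['calendar', 'rice'] (min_width=13, slack=5)
Line 4: ['python', 'segment', 'cup'] (min_width=18, slack=0)
Line 5: ['a', 'no', 'clean', 'bear'] (min_width=15, slack=3)
Line 6: ['coffee', 'laser', 'lion'] (min_width=17, slack=1)
Line 7: ['tired'] (min_width=5, slack=13)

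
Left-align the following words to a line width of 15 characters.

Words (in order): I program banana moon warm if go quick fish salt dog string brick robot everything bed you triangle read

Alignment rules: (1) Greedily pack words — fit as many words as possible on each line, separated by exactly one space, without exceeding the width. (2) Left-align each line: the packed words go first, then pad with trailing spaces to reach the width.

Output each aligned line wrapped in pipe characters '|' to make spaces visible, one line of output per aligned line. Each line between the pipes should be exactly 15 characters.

Answer: |I program      |
|banana moon    |
|warm if go     |
|quick fish salt|
|dog string     |
|brick robot    |
|everything bed |
|you triangle   |
|read           |

Derivation:
Line 1: ['I', 'program'] (min_width=9, slack=6)
Line 2: ['banana', 'moon'] (min_width=11, slack=4)
Line 3: ['warm', 'if', 'go'] (min_width=10, slack=5)
Line 4: ['quick', 'fish', 'salt'] (min_width=15, slack=0)
Line 5: ['dog', 'string'] (min_width=10, slack=5)
Line 6: ['brick', 'robot'] (min_width=11, slack=4)
Line 7: ['everything', 'bed'] (min_width=14, slack=1)
Line 8: ['you', 'triangle'] (min_width=12, slack=3)
Line 9: ['read'] (min_width=4, slack=11)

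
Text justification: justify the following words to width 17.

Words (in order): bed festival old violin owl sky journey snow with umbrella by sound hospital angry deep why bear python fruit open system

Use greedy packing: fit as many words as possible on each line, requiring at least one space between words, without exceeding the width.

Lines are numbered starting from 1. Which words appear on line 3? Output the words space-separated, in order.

Line 1: ['bed', 'festival', 'old'] (min_width=16, slack=1)
Line 2: ['violin', 'owl', 'sky'] (min_width=14, slack=3)
Line 3: ['journey', 'snow', 'with'] (min_width=17, slack=0)
Line 4: ['umbrella', 'by', 'sound'] (min_width=17, slack=0)
Line 5: ['hospital', 'angry'] (min_width=14, slack=3)
Line 6: ['deep', 'why', 'bear'] (min_width=13, slack=4)
Line 7: ['python', 'fruit', 'open'] (min_width=17, slack=0)
Line 8: ['system'] (min_width=6, slack=11)

Answer: journey snow with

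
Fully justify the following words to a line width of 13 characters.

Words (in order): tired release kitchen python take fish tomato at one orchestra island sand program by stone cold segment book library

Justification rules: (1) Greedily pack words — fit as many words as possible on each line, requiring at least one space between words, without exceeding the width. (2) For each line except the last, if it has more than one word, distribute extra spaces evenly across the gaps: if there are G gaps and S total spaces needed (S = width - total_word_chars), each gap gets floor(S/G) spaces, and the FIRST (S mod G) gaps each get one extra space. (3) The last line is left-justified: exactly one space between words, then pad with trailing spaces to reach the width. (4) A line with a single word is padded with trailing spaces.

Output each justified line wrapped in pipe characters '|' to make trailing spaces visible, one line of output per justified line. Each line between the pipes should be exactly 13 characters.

Answer: |tired release|
|kitchen      |
|python   take|
|fish   tomato|
|at        one|
|orchestra    |
|island   sand|
|program    by|
|stone    cold|
|segment  book|
|library      |

Derivation:
Line 1: ['tired', 'release'] (min_width=13, slack=0)
Line 2: ['kitchen'] (min_width=7, slack=6)
Line 3: ['python', 'take'] (min_width=11, slack=2)
Line 4: ['fish', 'tomato'] (min_width=11, slack=2)
Line 5: ['at', 'one'] (min_width=6, slack=7)
Line 6: ['orchestra'] (min_width=9, slack=4)
Line 7: ['island', 'sand'] (min_width=11, slack=2)
Line 8: ['program', 'by'] (min_width=10, slack=3)
Line 9: ['stone', 'cold'] (min_width=10, slack=3)
Line 10: ['segment', 'book'] (min_width=12, slack=1)
Line 11: ['library'] (min_width=7, slack=6)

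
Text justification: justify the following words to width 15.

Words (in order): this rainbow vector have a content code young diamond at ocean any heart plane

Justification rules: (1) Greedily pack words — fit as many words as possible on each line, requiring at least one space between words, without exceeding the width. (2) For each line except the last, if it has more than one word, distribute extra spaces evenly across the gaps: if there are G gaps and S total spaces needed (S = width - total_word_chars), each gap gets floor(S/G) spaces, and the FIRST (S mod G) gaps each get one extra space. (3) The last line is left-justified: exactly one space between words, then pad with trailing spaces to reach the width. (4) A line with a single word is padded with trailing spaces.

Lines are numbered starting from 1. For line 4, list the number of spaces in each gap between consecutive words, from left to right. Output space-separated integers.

Line 1: ['this', 'rainbow'] (min_width=12, slack=3)
Line 2: ['vector', 'have', 'a'] (min_width=13, slack=2)
Line 3: ['content', 'code'] (min_width=12, slack=3)
Line 4: ['young', 'diamond'] (min_width=13, slack=2)
Line 5: ['at', 'ocean', 'any'] (min_width=12, slack=3)
Line 6: ['heart', 'plane'] (min_width=11, slack=4)

Answer: 3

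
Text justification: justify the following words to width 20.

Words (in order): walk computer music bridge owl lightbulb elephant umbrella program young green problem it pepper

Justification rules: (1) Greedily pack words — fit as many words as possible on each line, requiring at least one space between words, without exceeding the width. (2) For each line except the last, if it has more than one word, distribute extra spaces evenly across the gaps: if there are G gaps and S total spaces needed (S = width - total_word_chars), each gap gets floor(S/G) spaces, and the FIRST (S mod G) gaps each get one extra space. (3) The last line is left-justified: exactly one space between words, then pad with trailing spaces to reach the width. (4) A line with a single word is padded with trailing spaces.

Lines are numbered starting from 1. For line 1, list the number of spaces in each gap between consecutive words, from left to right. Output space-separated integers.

Answer: 2 1

Derivation:
Line 1: ['walk', 'computer', 'music'] (min_width=19, slack=1)
Line 2: ['bridge', 'owl', 'lightbulb'] (min_width=20, slack=0)
Line 3: ['elephant', 'umbrella'] (min_width=17, slack=3)
Line 4: ['program', 'young', 'green'] (min_width=19, slack=1)
Line 5: ['problem', 'it', 'pepper'] (min_width=17, slack=3)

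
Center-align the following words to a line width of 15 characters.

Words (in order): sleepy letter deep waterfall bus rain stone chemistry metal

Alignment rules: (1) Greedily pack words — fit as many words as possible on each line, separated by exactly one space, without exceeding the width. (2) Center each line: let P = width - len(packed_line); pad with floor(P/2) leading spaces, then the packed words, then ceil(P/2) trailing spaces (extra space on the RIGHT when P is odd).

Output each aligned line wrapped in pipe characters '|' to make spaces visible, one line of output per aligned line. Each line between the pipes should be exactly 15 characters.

Answer: | sleepy letter |
|deep waterfall |
|bus rain stone |
|chemistry metal|

Derivation:
Line 1: ['sleepy', 'letter'] (min_width=13, slack=2)
Line 2: ['deep', 'waterfall'] (min_width=14, slack=1)
Line 3: ['bus', 'rain', 'stone'] (min_width=14, slack=1)
Line 4: ['chemistry', 'metal'] (min_width=15, slack=0)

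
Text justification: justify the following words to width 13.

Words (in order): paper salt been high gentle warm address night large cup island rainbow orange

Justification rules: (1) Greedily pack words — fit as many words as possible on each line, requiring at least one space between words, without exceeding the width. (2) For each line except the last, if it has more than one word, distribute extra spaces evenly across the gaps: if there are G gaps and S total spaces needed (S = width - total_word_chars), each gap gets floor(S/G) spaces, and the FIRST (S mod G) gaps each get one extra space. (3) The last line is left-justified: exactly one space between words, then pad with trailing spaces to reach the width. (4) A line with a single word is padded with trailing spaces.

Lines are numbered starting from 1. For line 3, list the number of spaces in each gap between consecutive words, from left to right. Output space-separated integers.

Line 1: ['paper', 'salt'] (min_width=10, slack=3)
Line 2: ['been', 'high'] (min_width=9, slack=4)
Line 3: ['gentle', 'warm'] (min_width=11, slack=2)
Line 4: ['address', 'night'] (min_width=13, slack=0)
Line 5: ['large', 'cup'] (min_width=9, slack=4)
Line 6: ['island'] (min_width=6, slack=7)
Line 7: ['rainbow'] (min_width=7, slack=6)
Line 8: ['orange'] (min_width=6, slack=7)

Answer: 3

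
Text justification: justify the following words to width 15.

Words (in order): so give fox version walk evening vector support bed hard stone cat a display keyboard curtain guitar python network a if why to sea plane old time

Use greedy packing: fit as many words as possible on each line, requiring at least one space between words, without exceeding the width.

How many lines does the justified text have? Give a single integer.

Line 1: ['so', 'give', 'fox'] (min_width=11, slack=4)
Line 2: ['version', 'walk'] (min_width=12, slack=3)
Line 3: ['evening', 'vector'] (min_width=14, slack=1)
Line 4: ['support', 'bed'] (min_width=11, slack=4)
Line 5: ['hard', 'stone', 'cat'] (min_width=14, slack=1)
Line 6: ['a', 'display'] (min_width=9, slack=6)
Line 7: ['keyboard'] (min_width=8, slack=7)
Line 8: ['curtain', 'guitar'] (min_width=14, slack=1)
Line 9: ['python', 'network'] (min_width=14, slack=1)
Line 10: ['a', 'if', 'why', 'to', 'sea'] (min_width=15, slack=0)
Line 11: ['plane', 'old', 'time'] (min_width=14, slack=1)
Total lines: 11

Answer: 11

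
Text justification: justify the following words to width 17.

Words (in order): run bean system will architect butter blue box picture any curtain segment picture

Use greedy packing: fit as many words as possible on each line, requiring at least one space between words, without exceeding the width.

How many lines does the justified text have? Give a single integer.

Answer: 6

Derivation:
Line 1: ['run', 'bean', 'system'] (min_width=15, slack=2)
Line 2: ['will', 'architect'] (min_width=14, slack=3)
Line 3: ['butter', 'blue', 'box'] (min_width=15, slack=2)
Line 4: ['picture', 'any'] (min_width=11, slack=6)
Line 5: ['curtain', 'segment'] (min_width=15, slack=2)
Line 6: ['picture'] (min_width=7, slack=10)
Total lines: 6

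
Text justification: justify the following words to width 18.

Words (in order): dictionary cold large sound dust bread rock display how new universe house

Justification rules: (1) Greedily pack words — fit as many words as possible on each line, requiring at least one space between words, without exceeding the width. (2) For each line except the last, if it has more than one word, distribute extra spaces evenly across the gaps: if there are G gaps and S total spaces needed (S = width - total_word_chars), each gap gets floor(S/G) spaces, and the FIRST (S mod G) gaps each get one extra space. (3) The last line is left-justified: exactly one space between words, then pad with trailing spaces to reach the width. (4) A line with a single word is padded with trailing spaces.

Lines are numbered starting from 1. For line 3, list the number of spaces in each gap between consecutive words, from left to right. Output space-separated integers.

Answer: 1 1

Derivation:
Line 1: ['dictionary', 'cold'] (min_width=15, slack=3)
Line 2: ['large', 'sound', 'dust'] (min_width=16, slack=2)
Line 3: ['bread', 'rock', 'display'] (min_width=18, slack=0)
Line 4: ['how', 'new', 'universe'] (min_width=16, slack=2)
Line 5: ['house'] (min_width=5, slack=13)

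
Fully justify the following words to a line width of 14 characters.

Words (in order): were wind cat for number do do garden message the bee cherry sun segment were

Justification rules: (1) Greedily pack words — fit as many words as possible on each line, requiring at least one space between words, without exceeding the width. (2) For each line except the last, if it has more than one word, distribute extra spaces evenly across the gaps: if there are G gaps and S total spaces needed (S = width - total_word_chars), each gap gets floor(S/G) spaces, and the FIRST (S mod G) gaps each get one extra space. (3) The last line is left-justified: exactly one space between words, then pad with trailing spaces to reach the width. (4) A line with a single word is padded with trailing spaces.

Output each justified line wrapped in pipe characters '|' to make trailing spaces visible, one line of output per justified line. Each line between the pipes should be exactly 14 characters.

Line 1: ['were', 'wind', 'cat'] (min_width=13, slack=1)
Line 2: ['for', 'number', 'do'] (min_width=13, slack=1)
Line 3: ['do', 'garden'] (min_width=9, slack=5)
Line 4: ['message', 'the'] (min_width=11, slack=3)
Line 5: ['bee', 'cherry', 'sun'] (min_width=14, slack=0)
Line 6: ['segment', 'were'] (min_width=12, slack=2)

Answer: |were  wind cat|
|for  number do|
|do      garden|
|message    the|
|bee cherry sun|
|segment were  |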